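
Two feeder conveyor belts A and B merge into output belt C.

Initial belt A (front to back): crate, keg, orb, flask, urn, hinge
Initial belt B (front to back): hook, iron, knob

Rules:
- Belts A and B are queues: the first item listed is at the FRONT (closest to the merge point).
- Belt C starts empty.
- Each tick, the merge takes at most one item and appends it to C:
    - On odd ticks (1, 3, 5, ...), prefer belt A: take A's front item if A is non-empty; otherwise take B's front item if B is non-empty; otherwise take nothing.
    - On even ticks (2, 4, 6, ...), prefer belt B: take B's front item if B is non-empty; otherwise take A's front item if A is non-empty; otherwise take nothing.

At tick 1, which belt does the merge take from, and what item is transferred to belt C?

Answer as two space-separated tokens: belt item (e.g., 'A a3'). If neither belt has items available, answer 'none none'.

Tick 1: prefer A, take crate from A; A=[keg,orb,flask,urn,hinge] B=[hook,iron,knob] C=[crate]

Answer: A crate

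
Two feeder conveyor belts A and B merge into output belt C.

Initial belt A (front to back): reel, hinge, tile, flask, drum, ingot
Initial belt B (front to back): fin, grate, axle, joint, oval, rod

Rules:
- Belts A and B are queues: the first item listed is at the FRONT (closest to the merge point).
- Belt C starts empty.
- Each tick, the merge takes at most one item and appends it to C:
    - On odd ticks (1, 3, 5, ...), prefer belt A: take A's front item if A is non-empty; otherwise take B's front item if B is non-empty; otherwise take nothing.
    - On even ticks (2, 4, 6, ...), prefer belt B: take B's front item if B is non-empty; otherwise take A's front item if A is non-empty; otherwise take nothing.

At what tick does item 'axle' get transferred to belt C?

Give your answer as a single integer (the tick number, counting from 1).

Answer: 6

Derivation:
Tick 1: prefer A, take reel from A; A=[hinge,tile,flask,drum,ingot] B=[fin,grate,axle,joint,oval,rod] C=[reel]
Tick 2: prefer B, take fin from B; A=[hinge,tile,flask,drum,ingot] B=[grate,axle,joint,oval,rod] C=[reel,fin]
Tick 3: prefer A, take hinge from A; A=[tile,flask,drum,ingot] B=[grate,axle,joint,oval,rod] C=[reel,fin,hinge]
Tick 4: prefer B, take grate from B; A=[tile,flask,drum,ingot] B=[axle,joint,oval,rod] C=[reel,fin,hinge,grate]
Tick 5: prefer A, take tile from A; A=[flask,drum,ingot] B=[axle,joint,oval,rod] C=[reel,fin,hinge,grate,tile]
Tick 6: prefer B, take axle from B; A=[flask,drum,ingot] B=[joint,oval,rod] C=[reel,fin,hinge,grate,tile,axle]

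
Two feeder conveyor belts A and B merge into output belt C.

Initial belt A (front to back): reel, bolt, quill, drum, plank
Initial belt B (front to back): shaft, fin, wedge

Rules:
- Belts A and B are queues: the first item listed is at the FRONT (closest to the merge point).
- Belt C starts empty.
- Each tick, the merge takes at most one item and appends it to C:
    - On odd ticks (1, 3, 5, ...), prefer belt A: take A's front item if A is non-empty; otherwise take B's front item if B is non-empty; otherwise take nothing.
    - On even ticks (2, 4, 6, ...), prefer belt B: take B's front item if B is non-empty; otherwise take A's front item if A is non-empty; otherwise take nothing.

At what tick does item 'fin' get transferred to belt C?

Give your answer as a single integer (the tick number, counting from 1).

Answer: 4

Derivation:
Tick 1: prefer A, take reel from A; A=[bolt,quill,drum,plank] B=[shaft,fin,wedge] C=[reel]
Tick 2: prefer B, take shaft from B; A=[bolt,quill,drum,plank] B=[fin,wedge] C=[reel,shaft]
Tick 3: prefer A, take bolt from A; A=[quill,drum,plank] B=[fin,wedge] C=[reel,shaft,bolt]
Tick 4: prefer B, take fin from B; A=[quill,drum,plank] B=[wedge] C=[reel,shaft,bolt,fin]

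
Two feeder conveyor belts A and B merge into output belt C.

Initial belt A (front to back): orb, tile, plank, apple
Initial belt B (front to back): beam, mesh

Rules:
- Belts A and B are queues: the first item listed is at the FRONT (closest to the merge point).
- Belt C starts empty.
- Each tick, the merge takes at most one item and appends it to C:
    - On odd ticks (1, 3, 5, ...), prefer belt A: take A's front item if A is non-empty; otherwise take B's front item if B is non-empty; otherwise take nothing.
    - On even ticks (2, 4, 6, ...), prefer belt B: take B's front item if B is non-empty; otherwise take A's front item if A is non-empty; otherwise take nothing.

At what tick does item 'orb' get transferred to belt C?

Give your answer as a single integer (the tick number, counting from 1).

Tick 1: prefer A, take orb from A; A=[tile,plank,apple] B=[beam,mesh] C=[orb]

Answer: 1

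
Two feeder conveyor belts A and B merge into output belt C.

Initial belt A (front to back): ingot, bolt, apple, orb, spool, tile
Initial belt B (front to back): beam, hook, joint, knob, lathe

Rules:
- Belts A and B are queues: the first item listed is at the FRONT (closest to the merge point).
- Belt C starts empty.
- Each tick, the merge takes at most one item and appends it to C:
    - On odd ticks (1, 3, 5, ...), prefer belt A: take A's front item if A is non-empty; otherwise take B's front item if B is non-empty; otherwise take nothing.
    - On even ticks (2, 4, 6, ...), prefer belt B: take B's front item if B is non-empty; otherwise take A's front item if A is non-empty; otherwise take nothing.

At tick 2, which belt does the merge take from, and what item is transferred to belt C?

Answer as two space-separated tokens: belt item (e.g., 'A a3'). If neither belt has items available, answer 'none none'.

Answer: B beam

Derivation:
Tick 1: prefer A, take ingot from A; A=[bolt,apple,orb,spool,tile] B=[beam,hook,joint,knob,lathe] C=[ingot]
Tick 2: prefer B, take beam from B; A=[bolt,apple,orb,spool,tile] B=[hook,joint,knob,lathe] C=[ingot,beam]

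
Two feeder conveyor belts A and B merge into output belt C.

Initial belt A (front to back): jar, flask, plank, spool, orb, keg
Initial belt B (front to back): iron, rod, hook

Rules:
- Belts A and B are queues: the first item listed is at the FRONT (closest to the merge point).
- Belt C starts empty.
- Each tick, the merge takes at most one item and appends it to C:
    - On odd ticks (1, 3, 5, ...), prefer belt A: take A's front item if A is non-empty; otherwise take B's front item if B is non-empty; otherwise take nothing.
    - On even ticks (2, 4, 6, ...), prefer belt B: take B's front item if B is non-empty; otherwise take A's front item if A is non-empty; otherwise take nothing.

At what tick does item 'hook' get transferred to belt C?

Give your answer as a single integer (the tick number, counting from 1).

Answer: 6

Derivation:
Tick 1: prefer A, take jar from A; A=[flask,plank,spool,orb,keg] B=[iron,rod,hook] C=[jar]
Tick 2: prefer B, take iron from B; A=[flask,plank,spool,orb,keg] B=[rod,hook] C=[jar,iron]
Tick 3: prefer A, take flask from A; A=[plank,spool,orb,keg] B=[rod,hook] C=[jar,iron,flask]
Tick 4: prefer B, take rod from B; A=[plank,spool,orb,keg] B=[hook] C=[jar,iron,flask,rod]
Tick 5: prefer A, take plank from A; A=[spool,orb,keg] B=[hook] C=[jar,iron,flask,rod,plank]
Tick 6: prefer B, take hook from B; A=[spool,orb,keg] B=[-] C=[jar,iron,flask,rod,plank,hook]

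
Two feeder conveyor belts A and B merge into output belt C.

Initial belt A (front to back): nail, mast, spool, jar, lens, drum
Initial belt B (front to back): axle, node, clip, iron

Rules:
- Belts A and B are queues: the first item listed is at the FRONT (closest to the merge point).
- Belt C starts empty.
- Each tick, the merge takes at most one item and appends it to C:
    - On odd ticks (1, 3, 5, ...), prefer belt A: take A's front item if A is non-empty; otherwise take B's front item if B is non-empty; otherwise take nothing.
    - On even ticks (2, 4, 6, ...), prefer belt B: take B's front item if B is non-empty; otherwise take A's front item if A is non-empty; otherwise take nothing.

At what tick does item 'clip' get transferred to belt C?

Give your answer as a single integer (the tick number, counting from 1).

Tick 1: prefer A, take nail from A; A=[mast,spool,jar,lens,drum] B=[axle,node,clip,iron] C=[nail]
Tick 2: prefer B, take axle from B; A=[mast,spool,jar,lens,drum] B=[node,clip,iron] C=[nail,axle]
Tick 3: prefer A, take mast from A; A=[spool,jar,lens,drum] B=[node,clip,iron] C=[nail,axle,mast]
Tick 4: prefer B, take node from B; A=[spool,jar,lens,drum] B=[clip,iron] C=[nail,axle,mast,node]
Tick 5: prefer A, take spool from A; A=[jar,lens,drum] B=[clip,iron] C=[nail,axle,mast,node,spool]
Tick 6: prefer B, take clip from B; A=[jar,lens,drum] B=[iron] C=[nail,axle,mast,node,spool,clip]

Answer: 6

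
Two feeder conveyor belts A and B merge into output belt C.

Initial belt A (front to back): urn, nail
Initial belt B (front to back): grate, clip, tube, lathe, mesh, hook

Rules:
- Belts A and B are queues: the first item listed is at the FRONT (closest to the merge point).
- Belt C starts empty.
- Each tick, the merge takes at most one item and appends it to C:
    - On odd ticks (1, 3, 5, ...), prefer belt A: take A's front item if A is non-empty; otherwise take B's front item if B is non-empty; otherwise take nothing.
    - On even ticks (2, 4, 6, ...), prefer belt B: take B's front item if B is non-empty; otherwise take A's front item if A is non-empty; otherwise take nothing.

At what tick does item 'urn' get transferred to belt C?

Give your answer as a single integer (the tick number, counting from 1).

Answer: 1

Derivation:
Tick 1: prefer A, take urn from A; A=[nail] B=[grate,clip,tube,lathe,mesh,hook] C=[urn]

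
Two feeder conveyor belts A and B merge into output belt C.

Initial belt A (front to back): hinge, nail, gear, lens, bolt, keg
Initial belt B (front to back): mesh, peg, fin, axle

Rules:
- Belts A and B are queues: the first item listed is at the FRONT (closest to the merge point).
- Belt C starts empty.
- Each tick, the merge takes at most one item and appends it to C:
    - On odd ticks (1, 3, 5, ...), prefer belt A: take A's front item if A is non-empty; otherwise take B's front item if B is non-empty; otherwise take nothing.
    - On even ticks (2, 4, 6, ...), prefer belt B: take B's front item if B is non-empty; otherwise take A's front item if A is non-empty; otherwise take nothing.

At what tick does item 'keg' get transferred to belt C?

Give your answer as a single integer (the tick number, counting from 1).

Tick 1: prefer A, take hinge from A; A=[nail,gear,lens,bolt,keg] B=[mesh,peg,fin,axle] C=[hinge]
Tick 2: prefer B, take mesh from B; A=[nail,gear,lens,bolt,keg] B=[peg,fin,axle] C=[hinge,mesh]
Tick 3: prefer A, take nail from A; A=[gear,lens,bolt,keg] B=[peg,fin,axle] C=[hinge,mesh,nail]
Tick 4: prefer B, take peg from B; A=[gear,lens,bolt,keg] B=[fin,axle] C=[hinge,mesh,nail,peg]
Tick 5: prefer A, take gear from A; A=[lens,bolt,keg] B=[fin,axle] C=[hinge,mesh,nail,peg,gear]
Tick 6: prefer B, take fin from B; A=[lens,bolt,keg] B=[axle] C=[hinge,mesh,nail,peg,gear,fin]
Tick 7: prefer A, take lens from A; A=[bolt,keg] B=[axle] C=[hinge,mesh,nail,peg,gear,fin,lens]
Tick 8: prefer B, take axle from B; A=[bolt,keg] B=[-] C=[hinge,mesh,nail,peg,gear,fin,lens,axle]
Tick 9: prefer A, take bolt from A; A=[keg] B=[-] C=[hinge,mesh,nail,peg,gear,fin,lens,axle,bolt]
Tick 10: prefer B, take keg from A; A=[-] B=[-] C=[hinge,mesh,nail,peg,gear,fin,lens,axle,bolt,keg]

Answer: 10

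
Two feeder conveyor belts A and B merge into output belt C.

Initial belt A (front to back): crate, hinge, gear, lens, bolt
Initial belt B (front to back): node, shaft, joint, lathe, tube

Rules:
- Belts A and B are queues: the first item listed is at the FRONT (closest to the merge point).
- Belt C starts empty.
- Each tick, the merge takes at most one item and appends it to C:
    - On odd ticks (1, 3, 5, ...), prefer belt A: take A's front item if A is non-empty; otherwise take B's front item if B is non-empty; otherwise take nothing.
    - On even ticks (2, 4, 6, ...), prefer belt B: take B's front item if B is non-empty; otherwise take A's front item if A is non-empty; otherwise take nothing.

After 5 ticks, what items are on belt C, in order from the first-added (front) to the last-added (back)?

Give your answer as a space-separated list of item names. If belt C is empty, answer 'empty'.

Tick 1: prefer A, take crate from A; A=[hinge,gear,lens,bolt] B=[node,shaft,joint,lathe,tube] C=[crate]
Tick 2: prefer B, take node from B; A=[hinge,gear,lens,bolt] B=[shaft,joint,lathe,tube] C=[crate,node]
Tick 3: prefer A, take hinge from A; A=[gear,lens,bolt] B=[shaft,joint,lathe,tube] C=[crate,node,hinge]
Tick 4: prefer B, take shaft from B; A=[gear,lens,bolt] B=[joint,lathe,tube] C=[crate,node,hinge,shaft]
Tick 5: prefer A, take gear from A; A=[lens,bolt] B=[joint,lathe,tube] C=[crate,node,hinge,shaft,gear]

Answer: crate node hinge shaft gear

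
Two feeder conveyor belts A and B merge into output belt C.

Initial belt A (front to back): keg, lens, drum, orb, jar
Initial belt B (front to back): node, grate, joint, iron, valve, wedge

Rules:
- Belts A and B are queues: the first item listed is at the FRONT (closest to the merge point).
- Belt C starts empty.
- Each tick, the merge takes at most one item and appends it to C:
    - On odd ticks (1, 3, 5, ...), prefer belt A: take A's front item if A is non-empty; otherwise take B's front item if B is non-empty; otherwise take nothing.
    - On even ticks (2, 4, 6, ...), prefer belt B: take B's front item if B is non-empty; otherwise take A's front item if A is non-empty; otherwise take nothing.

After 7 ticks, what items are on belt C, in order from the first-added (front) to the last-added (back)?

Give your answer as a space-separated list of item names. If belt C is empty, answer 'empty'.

Answer: keg node lens grate drum joint orb

Derivation:
Tick 1: prefer A, take keg from A; A=[lens,drum,orb,jar] B=[node,grate,joint,iron,valve,wedge] C=[keg]
Tick 2: prefer B, take node from B; A=[lens,drum,orb,jar] B=[grate,joint,iron,valve,wedge] C=[keg,node]
Tick 3: prefer A, take lens from A; A=[drum,orb,jar] B=[grate,joint,iron,valve,wedge] C=[keg,node,lens]
Tick 4: prefer B, take grate from B; A=[drum,orb,jar] B=[joint,iron,valve,wedge] C=[keg,node,lens,grate]
Tick 5: prefer A, take drum from A; A=[orb,jar] B=[joint,iron,valve,wedge] C=[keg,node,lens,grate,drum]
Tick 6: prefer B, take joint from B; A=[orb,jar] B=[iron,valve,wedge] C=[keg,node,lens,grate,drum,joint]
Tick 7: prefer A, take orb from A; A=[jar] B=[iron,valve,wedge] C=[keg,node,lens,grate,drum,joint,orb]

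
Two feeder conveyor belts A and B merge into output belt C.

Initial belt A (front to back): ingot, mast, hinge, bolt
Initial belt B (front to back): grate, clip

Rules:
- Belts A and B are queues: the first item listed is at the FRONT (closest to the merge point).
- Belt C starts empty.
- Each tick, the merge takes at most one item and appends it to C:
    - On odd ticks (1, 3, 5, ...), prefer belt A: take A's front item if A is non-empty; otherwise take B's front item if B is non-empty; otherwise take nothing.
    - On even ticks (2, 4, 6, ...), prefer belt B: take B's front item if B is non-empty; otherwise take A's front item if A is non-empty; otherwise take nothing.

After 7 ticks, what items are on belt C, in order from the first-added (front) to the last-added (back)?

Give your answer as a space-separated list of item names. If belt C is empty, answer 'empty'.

Tick 1: prefer A, take ingot from A; A=[mast,hinge,bolt] B=[grate,clip] C=[ingot]
Tick 2: prefer B, take grate from B; A=[mast,hinge,bolt] B=[clip] C=[ingot,grate]
Tick 3: prefer A, take mast from A; A=[hinge,bolt] B=[clip] C=[ingot,grate,mast]
Tick 4: prefer B, take clip from B; A=[hinge,bolt] B=[-] C=[ingot,grate,mast,clip]
Tick 5: prefer A, take hinge from A; A=[bolt] B=[-] C=[ingot,grate,mast,clip,hinge]
Tick 6: prefer B, take bolt from A; A=[-] B=[-] C=[ingot,grate,mast,clip,hinge,bolt]
Tick 7: prefer A, both empty, nothing taken; A=[-] B=[-] C=[ingot,grate,mast,clip,hinge,bolt]

Answer: ingot grate mast clip hinge bolt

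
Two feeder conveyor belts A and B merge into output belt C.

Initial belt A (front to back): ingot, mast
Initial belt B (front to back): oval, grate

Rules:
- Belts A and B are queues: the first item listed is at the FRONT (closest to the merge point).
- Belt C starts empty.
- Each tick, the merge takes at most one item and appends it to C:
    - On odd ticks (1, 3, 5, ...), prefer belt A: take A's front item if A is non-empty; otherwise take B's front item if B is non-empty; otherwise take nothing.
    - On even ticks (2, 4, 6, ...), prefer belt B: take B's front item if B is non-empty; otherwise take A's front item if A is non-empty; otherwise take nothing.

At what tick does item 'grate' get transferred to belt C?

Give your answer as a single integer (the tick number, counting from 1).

Tick 1: prefer A, take ingot from A; A=[mast] B=[oval,grate] C=[ingot]
Tick 2: prefer B, take oval from B; A=[mast] B=[grate] C=[ingot,oval]
Tick 3: prefer A, take mast from A; A=[-] B=[grate] C=[ingot,oval,mast]
Tick 4: prefer B, take grate from B; A=[-] B=[-] C=[ingot,oval,mast,grate]

Answer: 4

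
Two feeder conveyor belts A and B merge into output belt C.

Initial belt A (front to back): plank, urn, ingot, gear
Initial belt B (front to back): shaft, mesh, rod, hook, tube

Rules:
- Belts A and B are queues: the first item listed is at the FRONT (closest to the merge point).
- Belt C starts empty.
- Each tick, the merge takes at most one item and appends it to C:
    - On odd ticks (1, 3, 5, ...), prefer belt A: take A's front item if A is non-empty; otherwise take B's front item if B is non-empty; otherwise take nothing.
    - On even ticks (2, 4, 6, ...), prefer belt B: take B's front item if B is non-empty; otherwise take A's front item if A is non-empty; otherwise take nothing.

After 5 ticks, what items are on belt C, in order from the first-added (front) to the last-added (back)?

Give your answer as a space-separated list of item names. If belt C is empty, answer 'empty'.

Tick 1: prefer A, take plank from A; A=[urn,ingot,gear] B=[shaft,mesh,rod,hook,tube] C=[plank]
Tick 2: prefer B, take shaft from B; A=[urn,ingot,gear] B=[mesh,rod,hook,tube] C=[plank,shaft]
Tick 3: prefer A, take urn from A; A=[ingot,gear] B=[mesh,rod,hook,tube] C=[plank,shaft,urn]
Tick 4: prefer B, take mesh from B; A=[ingot,gear] B=[rod,hook,tube] C=[plank,shaft,urn,mesh]
Tick 5: prefer A, take ingot from A; A=[gear] B=[rod,hook,tube] C=[plank,shaft,urn,mesh,ingot]

Answer: plank shaft urn mesh ingot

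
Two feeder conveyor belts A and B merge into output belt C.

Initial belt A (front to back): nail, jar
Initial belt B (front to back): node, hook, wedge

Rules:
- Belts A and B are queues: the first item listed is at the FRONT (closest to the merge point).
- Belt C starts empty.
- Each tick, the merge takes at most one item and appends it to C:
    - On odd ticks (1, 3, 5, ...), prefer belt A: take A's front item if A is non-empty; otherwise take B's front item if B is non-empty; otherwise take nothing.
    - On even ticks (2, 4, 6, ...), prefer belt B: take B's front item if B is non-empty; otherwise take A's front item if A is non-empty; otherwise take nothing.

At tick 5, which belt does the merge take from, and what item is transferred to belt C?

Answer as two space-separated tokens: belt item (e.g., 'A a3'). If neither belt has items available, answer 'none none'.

Answer: B wedge

Derivation:
Tick 1: prefer A, take nail from A; A=[jar] B=[node,hook,wedge] C=[nail]
Tick 2: prefer B, take node from B; A=[jar] B=[hook,wedge] C=[nail,node]
Tick 3: prefer A, take jar from A; A=[-] B=[hook,wedge] C=[nail,node,jar]
Tick 4: prefer B, take hook from B; A=[-] B=[wedge] C=[nail,node,jar,hook]
Tick 5: prefer A, take wedge from B; A=[-] B=[-] C=[nail,node,jar,hook,wedge]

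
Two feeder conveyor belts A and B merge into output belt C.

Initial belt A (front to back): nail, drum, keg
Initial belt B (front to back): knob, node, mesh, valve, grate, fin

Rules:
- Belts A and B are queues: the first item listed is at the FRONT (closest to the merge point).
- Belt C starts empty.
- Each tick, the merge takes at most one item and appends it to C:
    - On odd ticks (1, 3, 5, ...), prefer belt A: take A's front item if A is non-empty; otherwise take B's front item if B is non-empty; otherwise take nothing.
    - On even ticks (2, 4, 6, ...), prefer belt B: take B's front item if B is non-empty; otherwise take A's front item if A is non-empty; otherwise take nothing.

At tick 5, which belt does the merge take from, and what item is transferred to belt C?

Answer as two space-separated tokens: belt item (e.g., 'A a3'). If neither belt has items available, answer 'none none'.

Tick 1: prefer A, take nail from A; A=[drum,keg] B=[knob,node,mesh,valve,grate,fin] C=[nail]
Tick 2: prefer B, take knob from B; A=[drum,keg] B=[node,mesh,valve,grate,fin] C=[nail,knob]
Tick 3: prefer A, take drum from A; A=[keg] B=[node,mesh,valve,grate,fin] C=[nail,knob,drum]
Tick 4: prefer B, take node from B; A=[keg] B=[mesh,valve,grate,fin] C=[nail,knob,drum,node]
Tick 5: prefer A, take keg from A; A=[-] B=[mesh,valve,grate,fin] C=[nail,knob,drum,node,keg]

Answer: A keg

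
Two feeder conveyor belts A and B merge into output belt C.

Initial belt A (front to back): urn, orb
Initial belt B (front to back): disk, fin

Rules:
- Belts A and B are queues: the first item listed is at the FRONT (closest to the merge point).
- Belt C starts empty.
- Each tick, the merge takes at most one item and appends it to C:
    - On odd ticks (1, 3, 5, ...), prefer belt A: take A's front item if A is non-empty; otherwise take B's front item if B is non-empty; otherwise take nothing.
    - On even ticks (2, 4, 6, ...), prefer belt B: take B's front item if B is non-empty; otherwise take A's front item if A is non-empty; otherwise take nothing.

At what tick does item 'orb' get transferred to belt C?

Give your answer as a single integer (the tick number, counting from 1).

Tick 1: prefer A, take urn from A; A=[orb] B=[disk,fin] C=[urn]
Tick 2: prefer B, take disk from B; A=[orb] B=[fin] C=[urn,disk]
Tick 3: prefer A, take orb from A; A=[-] B=[fin] C=[urn,disk,orb]

Answer: 3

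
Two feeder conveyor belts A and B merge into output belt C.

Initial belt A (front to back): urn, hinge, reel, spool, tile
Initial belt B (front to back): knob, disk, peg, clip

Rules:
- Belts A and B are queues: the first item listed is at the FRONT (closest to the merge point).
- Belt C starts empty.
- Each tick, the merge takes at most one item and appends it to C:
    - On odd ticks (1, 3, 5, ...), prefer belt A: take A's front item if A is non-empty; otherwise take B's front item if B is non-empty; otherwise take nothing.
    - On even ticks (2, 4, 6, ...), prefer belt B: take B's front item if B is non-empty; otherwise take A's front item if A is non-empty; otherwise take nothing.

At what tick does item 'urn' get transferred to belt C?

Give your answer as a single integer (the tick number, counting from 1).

Tick 1: prefer A, take urn from A; A=[hinge,reel,spool,tile] B=[knob,disk,peg,clip] C=[urn]

Answer: 1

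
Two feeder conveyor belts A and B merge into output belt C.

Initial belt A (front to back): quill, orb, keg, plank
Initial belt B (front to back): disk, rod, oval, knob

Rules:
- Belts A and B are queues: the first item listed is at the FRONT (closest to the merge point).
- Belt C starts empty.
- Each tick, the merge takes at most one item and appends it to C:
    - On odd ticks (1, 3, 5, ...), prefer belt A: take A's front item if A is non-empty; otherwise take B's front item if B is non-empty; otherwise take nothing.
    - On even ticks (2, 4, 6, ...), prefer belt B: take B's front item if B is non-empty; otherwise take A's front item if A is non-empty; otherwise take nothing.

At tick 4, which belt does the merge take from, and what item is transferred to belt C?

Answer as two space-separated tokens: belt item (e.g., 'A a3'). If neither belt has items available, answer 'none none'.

Tick 1: prefer A, take quill from A; A=[orb,keg,plank] B=[disk,rod,oval,knob] C=[quill]
Tick 2: prefer B, take disk from B; A=[orb,keg,plank] B=[rod,oval,knob] C=[quill,disk]
Tick 3: prefer A, take orb from A; A=[keg,plank] B=[rod,oval,knob] C=[quill,disk,orb]
Tick 4: prefer B, take rod from B; A=[keg,plank] B=[oval,knob] C=[quill,disk,orb,rod]

Answer: B rod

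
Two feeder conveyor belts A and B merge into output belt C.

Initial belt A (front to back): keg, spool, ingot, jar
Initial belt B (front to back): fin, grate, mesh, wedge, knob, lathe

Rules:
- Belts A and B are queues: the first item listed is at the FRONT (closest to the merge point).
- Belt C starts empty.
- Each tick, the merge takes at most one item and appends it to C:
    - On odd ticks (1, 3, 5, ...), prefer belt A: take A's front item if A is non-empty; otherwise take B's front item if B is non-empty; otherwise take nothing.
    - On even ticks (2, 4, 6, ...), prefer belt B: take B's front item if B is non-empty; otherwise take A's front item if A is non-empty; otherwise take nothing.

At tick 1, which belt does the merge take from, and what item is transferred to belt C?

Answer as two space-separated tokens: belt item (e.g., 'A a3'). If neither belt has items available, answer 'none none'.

Tick 1: prefer A, take keg from A; A=[spool,ingot,jar] B=[fin,grate,mesh,wedge,knob,lathe] C=[keg]

Answer: A keg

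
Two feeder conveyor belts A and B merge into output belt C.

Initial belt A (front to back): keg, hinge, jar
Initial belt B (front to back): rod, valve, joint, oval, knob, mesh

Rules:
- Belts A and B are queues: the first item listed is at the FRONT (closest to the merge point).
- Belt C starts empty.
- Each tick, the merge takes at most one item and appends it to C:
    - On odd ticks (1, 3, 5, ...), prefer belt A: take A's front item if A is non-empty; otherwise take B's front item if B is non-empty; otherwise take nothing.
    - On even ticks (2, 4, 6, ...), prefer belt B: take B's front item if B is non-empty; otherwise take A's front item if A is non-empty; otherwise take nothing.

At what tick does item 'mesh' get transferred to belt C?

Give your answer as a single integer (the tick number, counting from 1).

Tick 1: prefer A, take keg from A; A=[hinge,jar] B=[rod,valve,joint,oval,knob,mesh] C=[keg]
Tick 2: prefer B, take rod from B; A=[hinge,jar] B=[valve,joint,oval,knob,mesh] C=[keg,rod]
Tick 3: prefer A, take hinge from A; A=[jar] B=[valve,joint,oval,knob,mesh] C=[keg,rod,hinge]
Tick 4: prefer B, take valve from B; A=[jar] B=[joint,oval,knob,mesh] C=[keg,rod,hinge,valve]
Tick 5: prefer A, take jar from A; A=[-] B=[joint,oval,knob,mesh] C=[keg,rod,hinge,valve,jar]
Tick 6: prefer B, take joint from B; A=[-] B=[oval,knob,mesh] C=[keg,rod,hinge,valve,jar,joint]
Tick 7: prefer A, take oval from B; A=[-] B=[knob,mesh] C=[keg,rod,hinge,valve,jar,joint,oval]
Tick 8: prefer B, take knob from B; A=[-] B=[mesh] C=[keg,rod,hinge,valve,jar,joint,oval,knob]
Tick 9: prefer A, take mesh from B; A=[-] B=[-] C=[keg,rod,hinge,valve,jar,joint,oval,knob,mesh]

Answer: 9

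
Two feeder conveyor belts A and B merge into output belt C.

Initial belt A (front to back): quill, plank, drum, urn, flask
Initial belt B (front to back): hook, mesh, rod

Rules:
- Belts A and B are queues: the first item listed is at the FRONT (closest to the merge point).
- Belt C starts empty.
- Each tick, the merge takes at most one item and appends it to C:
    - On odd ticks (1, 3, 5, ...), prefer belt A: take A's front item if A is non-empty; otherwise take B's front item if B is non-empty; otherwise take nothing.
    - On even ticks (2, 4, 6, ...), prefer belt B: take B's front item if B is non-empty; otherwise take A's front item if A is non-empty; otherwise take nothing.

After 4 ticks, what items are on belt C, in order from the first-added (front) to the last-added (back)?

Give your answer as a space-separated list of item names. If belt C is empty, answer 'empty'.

Answer: quill hook plank mesh

Derivation:
Tick 1: prefer A, take quill from A; A=[plank,drum,urn,flask] B=[hook,mesh,rod] C=[quill]
Tick 2: prefer B, take hook from B; A=[plank,drum,urn,flask] B=[mesh,rod] C=[quill,hook]
Tick 3: prefer A, take plank from A; A=[drum,urn,flask] B=[mesh,rod] C=[quill,hook,plank]
Tick 4: prefer B, take mesh from B; A=[drum,urn,flask] B=[rod] C=[quill,hook,plank,mesh]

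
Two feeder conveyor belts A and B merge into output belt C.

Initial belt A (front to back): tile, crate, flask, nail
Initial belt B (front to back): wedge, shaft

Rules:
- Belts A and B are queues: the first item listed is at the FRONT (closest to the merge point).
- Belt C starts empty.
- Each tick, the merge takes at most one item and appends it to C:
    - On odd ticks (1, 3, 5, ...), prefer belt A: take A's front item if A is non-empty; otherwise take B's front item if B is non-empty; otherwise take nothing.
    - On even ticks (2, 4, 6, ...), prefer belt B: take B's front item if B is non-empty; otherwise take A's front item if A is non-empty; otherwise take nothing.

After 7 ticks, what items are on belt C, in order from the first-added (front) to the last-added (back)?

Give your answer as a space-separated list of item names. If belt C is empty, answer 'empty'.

Tick 1: prefer A, take tile from A; A=[crate,flask,nail] B=[wedge,shaft] C=[tile]
Tick 2: prefer B, take wedge from B; A=[crate,flask,nail] B=[shaft] C=[tile,wedge]
Tick 3: prefer A, take crate from A; A=[flask,nail] B=[shaft] C=[tile,wedge,crate]
Tick 4: prefer B, take shaft from B; A=[flask,nail] B=[-] C=[tile,wedge,crate,shaft]
Tick 5: prefer A, take flask from A; A=[nail] B=[-] C=[tile,wedge,crate,shaft,flask]
Tick 6: prefer B, take nail from A; A=[-] B=[-] C=[tile,wedge,crate,shaft,flask,nail]
Tick 7: prefer A, both empty, nothing taken; A=[-] B=[-] C=[tile,wedge,crate,shaft,flask,nail]

Answer: tile wedge crate shaft flask nail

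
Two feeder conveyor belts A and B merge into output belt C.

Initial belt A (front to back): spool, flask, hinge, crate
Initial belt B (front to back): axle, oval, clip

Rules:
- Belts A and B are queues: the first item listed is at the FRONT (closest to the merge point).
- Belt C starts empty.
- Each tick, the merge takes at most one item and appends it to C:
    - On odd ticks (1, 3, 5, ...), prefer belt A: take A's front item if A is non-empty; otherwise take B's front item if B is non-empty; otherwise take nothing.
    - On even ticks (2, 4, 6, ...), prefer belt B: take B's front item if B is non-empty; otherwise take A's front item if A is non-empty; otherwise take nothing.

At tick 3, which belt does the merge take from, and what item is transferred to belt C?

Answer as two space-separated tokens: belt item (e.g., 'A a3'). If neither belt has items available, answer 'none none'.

Answer: A flask

Derivation:
Tick 1: prefer A, take spool from A; A=[flask,hinge,crate] B=[axle,oval,clip] C=[spool]
Tick 2: prefer B, take axle from B; A=[flask,hinge,crate] B=[oval,clip] C=[spool,axle]
Tick 3: prefer A, take flask from A; A=[hinge,crate] B=[oval,clip] C=[spool,axle,flask]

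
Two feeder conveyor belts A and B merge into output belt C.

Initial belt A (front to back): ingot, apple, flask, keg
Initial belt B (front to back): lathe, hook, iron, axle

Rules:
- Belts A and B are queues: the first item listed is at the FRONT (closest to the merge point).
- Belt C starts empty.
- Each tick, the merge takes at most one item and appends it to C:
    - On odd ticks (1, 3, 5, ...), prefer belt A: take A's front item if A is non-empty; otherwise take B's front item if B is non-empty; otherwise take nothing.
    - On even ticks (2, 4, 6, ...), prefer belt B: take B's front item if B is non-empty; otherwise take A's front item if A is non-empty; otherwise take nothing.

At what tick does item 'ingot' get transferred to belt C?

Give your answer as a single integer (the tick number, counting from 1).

Answer: 1

Derivation:
Tick 1: prefer A, take ingot from A; A=[apple,flask,keg] B=[lathe,hook,iron,axle] C=[ingot]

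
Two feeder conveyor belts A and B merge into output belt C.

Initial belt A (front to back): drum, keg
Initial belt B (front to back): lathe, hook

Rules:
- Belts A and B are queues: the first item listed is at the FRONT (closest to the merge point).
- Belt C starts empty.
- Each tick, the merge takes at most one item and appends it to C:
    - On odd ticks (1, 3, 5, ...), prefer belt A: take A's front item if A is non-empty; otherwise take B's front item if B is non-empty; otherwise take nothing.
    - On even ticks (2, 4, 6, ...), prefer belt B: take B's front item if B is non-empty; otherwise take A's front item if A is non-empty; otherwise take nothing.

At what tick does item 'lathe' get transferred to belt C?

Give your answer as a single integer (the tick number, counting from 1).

Answer: 2

Derivation:
Tick 1: prefer A, take drum from A; A=[keg] B=[lathe,hook] C=[drum]
Tick 2: prefer B, take lathe from B; A=[keg] B=[hook] C=[drum,lathe]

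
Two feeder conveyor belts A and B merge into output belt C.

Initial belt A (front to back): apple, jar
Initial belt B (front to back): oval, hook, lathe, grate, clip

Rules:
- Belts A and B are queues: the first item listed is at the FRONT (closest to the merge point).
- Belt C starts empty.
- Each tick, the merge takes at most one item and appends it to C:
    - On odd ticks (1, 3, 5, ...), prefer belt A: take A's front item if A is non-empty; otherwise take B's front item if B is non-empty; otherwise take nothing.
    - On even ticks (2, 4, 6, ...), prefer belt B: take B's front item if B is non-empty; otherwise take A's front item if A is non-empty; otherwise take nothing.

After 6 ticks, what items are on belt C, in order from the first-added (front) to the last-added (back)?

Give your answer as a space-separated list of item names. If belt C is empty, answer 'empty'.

Answer: apple oval jar hook lathe grate

Derivation:
Tick 1: prefer A, take apple from A; A=[jar] B=[oval,hook,lathe,grate,clip] C=[apple]
Tick 2: prefer B, take oval from B; A=[jar] B=[hook,lathe,grate,clip] C=[apple,oval]
Tick 3: prefer A, take jar from A; A=[-] B=[hook,lathe,grate,clip] C=[apple,oval,jar]
Tick 4: prefer B, take hook from B; A=[-] B=[lathe,grate,clip] C=[apple,oval,jar,hook]
Tick 5: prefer A, take lathe from B; A=[-] B=[grate,clip] C=[apple,oval,jar,hook,lathe]
Tick 6: prefer B, take grate from B; A=[-] B=[clip] C=[apple,oval,jar,hook,lathe,grate]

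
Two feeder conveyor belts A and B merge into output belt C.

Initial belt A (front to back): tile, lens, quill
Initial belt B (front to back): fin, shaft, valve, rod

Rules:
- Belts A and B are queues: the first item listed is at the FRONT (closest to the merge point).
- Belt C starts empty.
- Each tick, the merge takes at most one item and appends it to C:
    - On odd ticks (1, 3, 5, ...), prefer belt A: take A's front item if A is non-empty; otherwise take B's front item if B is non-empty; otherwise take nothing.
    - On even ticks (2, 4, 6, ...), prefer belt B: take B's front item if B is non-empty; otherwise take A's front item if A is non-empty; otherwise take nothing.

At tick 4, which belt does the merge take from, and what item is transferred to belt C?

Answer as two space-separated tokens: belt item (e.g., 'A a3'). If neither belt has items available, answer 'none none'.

Answer: B shaft

Derivation:
Tick 1: prefer A, take tile from A; A=[lens,quill] B=[fin,shaft,valve,rod] C=[tile]
Tick 2: prefer B, take fin from B; A=[lens,quill] B=[shaft,valve,rod] C=[tile,fin]
Tick 3: prefer A, take lens from A; A=[quill] B=[shaft,valve,rod] C=[tile,fin,lens]
Tick 4: prefer B, take shaft from B; A=[quill] B=[valve,rod] C=[tile,fin,lens,shaft]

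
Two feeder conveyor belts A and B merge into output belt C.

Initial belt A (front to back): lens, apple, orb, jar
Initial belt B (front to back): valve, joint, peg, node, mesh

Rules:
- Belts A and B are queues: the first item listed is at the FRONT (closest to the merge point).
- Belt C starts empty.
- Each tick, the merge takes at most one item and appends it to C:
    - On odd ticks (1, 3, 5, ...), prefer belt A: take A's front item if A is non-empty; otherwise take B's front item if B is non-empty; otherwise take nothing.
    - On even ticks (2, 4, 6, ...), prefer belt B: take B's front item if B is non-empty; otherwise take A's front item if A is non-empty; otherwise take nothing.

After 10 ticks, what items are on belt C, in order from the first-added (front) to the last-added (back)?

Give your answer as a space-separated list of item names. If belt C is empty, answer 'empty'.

Answer: lens valve apple joint orb peg jar node mesh

Derivation:
Tick 1: prefer A, take lens from A; A=[apple,orb,jar] B=[valve,joint,peg,node,mesh] C=[lens]
Tick 2: prefer B, take valve from B; A=[apple,orb,jar] B=[joint,peg,node,mesh] C=[lens,valve]
Tick 3: prefer A, take apple from A; A=[orb,jar] B=[joint,peg,node,mesh] C=[lens,valve,apple]
Tick 4: prefer B, take joint from B; A=[orb,jar] B=[peg,node,mesh] C=[lens,valve,apple,joint]
Tick 5: prefer A, take orb from A; A=[jar] B=[peg,node,mesh] C=[lens,valve,apple,joint,orb]
Tick 6: prefer B, take peg from B; A=[jar] B=[node,mesh] C=[lens,valve,apple,joint,orb,peg]
Tick 7: prefer A, take jar from A; A=[-] B=[node,mesh] C=[lens,valve,apple,joint,orb,peg,jar]
Tick 8: prefer B, take node from B; A=[-] B=[mesh] C=[lens,valve,apple,joint,orb,peg,jar,node]
Tick 9: prefer A, take mesh from B; A=[-] B=[-] C=[lens,valve,apple,joint,orb,peg,jar,node,mesh]
Tick 10: prefer B, both empty, nothing taken; A=[-] B=[-] C=[lens,valve,apple,joint,orb,peg,jar,node,mesh]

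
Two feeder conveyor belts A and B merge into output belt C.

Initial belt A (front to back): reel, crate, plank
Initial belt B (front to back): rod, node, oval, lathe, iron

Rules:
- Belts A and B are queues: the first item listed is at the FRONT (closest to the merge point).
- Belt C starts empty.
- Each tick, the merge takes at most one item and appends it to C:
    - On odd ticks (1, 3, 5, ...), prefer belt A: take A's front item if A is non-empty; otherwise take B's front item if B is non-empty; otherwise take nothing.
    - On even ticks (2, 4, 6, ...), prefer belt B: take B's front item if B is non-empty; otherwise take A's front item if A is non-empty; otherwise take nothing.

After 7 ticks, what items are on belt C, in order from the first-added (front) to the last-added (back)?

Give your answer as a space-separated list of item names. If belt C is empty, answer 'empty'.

Answer: reel rod crate node plank oval lathe

Derivation:
Tick 1: prefer A, take reel from A; A=[crate,plank] B=[rod,node,oval,lathe,iron] C=[reel]
Tick 2: prefer B, take rod from B; A=[crate,plank] B=[node,oval,lathe,iron] C=[reel,rod]
Tick 3: prefer A, take crate from A; A=[plank] B=[node,oval,lathe,iron] C=[reel,rod,crate]
Tick 4: prefer B, take node from B; A=[plank] B=[oval,lathe,iron] C=[reel,rod,crate,node]
Tick 5: prefer A, take plank from A; A=[-] B=[oval,lathe,iron] C=[reel,rod,crate,node,plank]
Tick 6: prefer B, take oval from B; A=[-] B=[lathe,iron] C=[reel,rod,crate,node,plank,oval]
Tick 7: prefer A, take lathe from B; A=[-] B=[iron] C=[reel,rod,crate,node,plank,oval,lathe]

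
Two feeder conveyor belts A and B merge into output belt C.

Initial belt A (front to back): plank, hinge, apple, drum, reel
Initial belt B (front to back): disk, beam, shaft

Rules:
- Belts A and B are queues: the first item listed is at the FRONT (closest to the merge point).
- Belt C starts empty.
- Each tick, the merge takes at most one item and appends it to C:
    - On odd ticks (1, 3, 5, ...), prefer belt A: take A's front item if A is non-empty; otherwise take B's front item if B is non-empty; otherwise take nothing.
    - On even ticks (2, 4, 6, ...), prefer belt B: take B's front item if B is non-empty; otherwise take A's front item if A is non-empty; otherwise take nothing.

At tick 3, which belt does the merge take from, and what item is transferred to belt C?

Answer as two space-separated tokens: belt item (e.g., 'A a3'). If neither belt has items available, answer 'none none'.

Tick 1: prefer A, take plank from A; A=[hinge,apple,drum,reel] B=[disk,beam,shaft] C=[plank]
Tick 2: prefer B, take disk from B; A=[hinge,apple,drum,reel] B=[beam,shaft] C=[plank,disk]
Tick 3: prefer A, take hinge from A; A=[apple,drum,reel] B=[beam,shaft] C=[plank,disk,hinge]

Answer: A hinge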